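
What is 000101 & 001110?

AND: 1 only when both bits are 1
  000101
& 001110
--------
  000100
Decimal: 5 & 14 = 4



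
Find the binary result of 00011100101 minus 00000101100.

Method 1 - Direct subtraction (column by column from the right: bit − bit − borrow-in; if negative, add 2 and borrow 1 from the next column):
borrow: 00001110000
        00011100101
-       00000101100
-------------------
        00010111001

Method 2 - Add two's complement:
Two's complement of 00000101100: invert → 11111010011, add 1 → 11111010100
  00011100101
+ 11111010100
-------------
 100010111001  (end carry out of the top bit = 1)
Discarding the end carry: 00010111001
Decimal check:
  00011100101 = 128 + 64 + 32 + 4 + 1 = 229
  00000101100 = 32 + 8 + 4 = 44
  229 - 44 = 185, and 00010111001 = 128 + 32 + 16 + 8 + 1 = 185 ✓



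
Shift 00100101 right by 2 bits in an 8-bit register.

Original: 00100101 (decimal 37)
Shift right by 2 positions
Drop the 2 low bits; fill with zeros on the left
Result: 00001001 (decimal 9)
Equivalent: 37 >> 2 = 37 ÷ 2^2 = 9



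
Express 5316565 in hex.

Using repeated division by 16 (digits 10–15 are A–F):
5316565 ÷ 16 = 332285 remainder 5
332285 ÷ 16 = 20767 remainder 13 (D)
20767 ÷ 16 = 1297 remainder 15 (F)
1297 ÷ 16 = 81 remainder 1
81 ÷ 16 = 5 remainder 1
5 ÷ 16 = 0 remainder 5
Reading remainders bottom to top: 511FD5



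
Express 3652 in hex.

Using repeated division by 16 (digits 10–15 are A–F):
3652 ÷ 16 = 228 remainder 4
228 ÷ 16 = 14 remainder 4
14 ÷ 16 = 0 remainder 14 (E)
Reading remainders bottom to top: E44



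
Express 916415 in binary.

Using repeated division by 2:
916415 ÷ 2 = 458207 remainder 1
458207 ÷ 2 = 229103 remainder 1
229103 ÷ 2 = 114551 remainder 1
114551 ÷ 2 = 57275 remainder 1
57275 ÷ 2 = 28637 remainder 1
28637 ÷ 2 = 14318 remainder 1
14318 ÷ 2 = 7159 remainder 0
7159 ÷ 2 = 3579 remainder 1
3579 ÷ 2 = 1789 remainder 1
1789 ÷ 2 = 894 remainder 1
894 ÷ 2 = 447 remainder 0
447 ÷ 2 = 223 remainder 1
223 ÷ 2 = 111 remainder 1
111 ÷ 2 = 55 remainder 1
55 ÷ 2 = 27 remainder 1
27 ÷ 2 = 13 remainder 1
13 ÷ 2 = 6 remainder 1
6 ÷ 2 = 3 remainder 0
3 ÷ 2 = 1 remainder 1
1 ÷ 2 = 0 remainder 1
Reading remainders bottom to top: 11011111101110111111



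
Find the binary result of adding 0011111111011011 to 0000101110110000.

Add column by column from the right: bit + bit + carry-in; write the sum mod 2, carry 1 when the sum is 2 or 3.
carry:  0111111111100000
        0011111111011011
+       0000101110110000
------------------------
       00100101110001011
(the carry out of the leftmost column, 0, becomes the leading bit)
Decimal check:
  0011111111011011 = 8192 + 4096 + 2048 + 1024 + 512 + 256 + 128 + 64 + 16 + 8 + 2 + 1 = 16347
  0000101110110000 = 2048 + 512 + 256 + 128 + 32 + 16 = 2992
  16347 + 2992 = 19339, and 00100101110001011 = 16384 + 2048 + 512 + 256 + 128 + 8 + 2 + 1 = 19339 ✓



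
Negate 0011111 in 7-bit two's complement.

Original: 0011111
Step 1 - Invert all bits: 1100000
Step 2 - Add 1: 1100001
Verification: 0011111 + 1100001 = 10000000; discarding the end carry (carry out of the top bit) leaves the 7-bit value 0000000, as required for x + (-x)



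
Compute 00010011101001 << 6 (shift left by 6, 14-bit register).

Original: 00010011101001 (decimal 1257)
Shift left by 6 positions
Append 6 zeros on the right and drop the 6 high bits that overflow the 14-bit width
Result: 11101001000000 (decimal 14912)
Equivalent: 1257 << 6 = 1257 × 2^6 = 80448, truncated to 14 bits = 14912



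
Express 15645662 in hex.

Using repeated division by 16 (digits 10–15 are A–F):
15645662 ÷ 16 = 977853 remainder 14 (E)
977853 ÷ 16 = 61115 remainder 13 (D)
61115 ÷ 16 = 3819 remainder 11 (B)
3819 ÷ 16 = 238 remainder 11 (B)
238 ÷ 16 = 14 remainder 14 (E)
14 ÷ 16 = 0 remainder 14 (E)
Reading remainders bottom to top: EEBBDE



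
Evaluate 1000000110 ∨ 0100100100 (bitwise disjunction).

OR: 1 when either bit is 1
  1000000110
| 0100100100
------------
  1100100110
Decimal: 518 | 292 = 806



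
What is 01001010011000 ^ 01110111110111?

XOR: 1 when bits differ
  01001010011000
^ 01110111110111
----------------
  00111101101111
Decimal: 4760 ^ 7671 = 3951



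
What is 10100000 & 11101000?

AND: 1 only when both bits are 1
  10100000
& 11101000
----------
  10100000
Decimal: 160 & 232 = 160



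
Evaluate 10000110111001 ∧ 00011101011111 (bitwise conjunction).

AND: 1 only when both bits are 1
  10000110111001
& 00011101011111
----------------
  00000100011001
Decimal: 8633 & 1887 = 281



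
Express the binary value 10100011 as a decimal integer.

Sum of powers of 2 for each 1-bit:
2^0 + 2^1 + 2^5 + 2^7
= 1 + 2 + 32 + 128
= 163



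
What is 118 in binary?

Using repeated division by 2:
118 ÷ 2 = 59 remainder 0
59 ÷ 2 = 29 remainder 1
29 ÷ 2 = 14 remainder 1
14 ÷ 2 = 7 remainder 0
7 ÷ 2 = 3 remainder 1
3 ÷ 2 = 1 remainder 1
1 ÷ 2 = 0 remainder 1
Reading remainders bottom to top: 1110110



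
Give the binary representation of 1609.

Using repeated division by 2:
1609 ÷ 2 = 804 remainder 1
804 ÷ 2 = 402 remainder 0
402 ÷ 2 = 201 remainder 0
201 ÷ 2 = 100 remainder 1
100 ÷ 2 = 50 remainder 0
50 ÷ 2 = 25 remainder 0
25 ÷ 2 = 12 remainder 1
12 ÷ 2 = 6 remainder 0
6 ÷ 2 = 3 remainder 0
3 ÷ 2 = 1 remainder 1
1 ÷ 2 = 0 remainder 1
Reading remainders bottom to top: 11001001001



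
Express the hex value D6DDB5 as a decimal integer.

Expand by place value (powers of 16):
Digit values: D = 13, B = 11
D6DDB5 = 13 × 16^5 + 6 × 16^4 + 13 × 16^3 + 13 × 16^2 + 11 × 16^1 + 5 × 16^0
= 13 × 1048576 + 6 × 65536 + 13 × 4096 + 13 × 256 + 11 × 16 + 5 × 1
= 13631488 + 393216 + 53248 + 3328 + 176 + 5
= 14081461



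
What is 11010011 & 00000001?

AND: 1 only when both bits are 1
  11010011
& 00000001
----------
  00000001
Decimal: 211 & 1 = 1



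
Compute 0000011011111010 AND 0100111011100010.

AND: 1 only when both bits are 1
  0000011011111010
& 0100111011100010
------------------
  0000011011100010
Decimal: 1786 & 20194 = 1762



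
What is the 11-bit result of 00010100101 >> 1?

Original: 00010100101 (decimal 165)
Shift right by 1 position
Drop the 1 low bit; fill with zero on the left
Result: 00001010010 (decimal 82)
Equivalent: 165 >> 1 = 165 ÷ 2^1 = 82



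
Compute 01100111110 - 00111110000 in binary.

Method 1 - Direct subtraction (column by column from the right: bit − bit − borrow-in; if negative, add 2 and borrow 1 from the next column):
borrow: 01110000000
        01100111110
-       00111110000
-------------------
        00101001110

Method 2 - Add two's complement:
Two's complement of 00111110000: invert → 11000001111, add 1 → 11000010000
  01100111110
+ 11000010000
-------------
 100101001110  (end carry out of the top bit = 1)
Discarding the end carry: 00101001110
Decimal check:
  01100111110 = 512 + 256 + 32 + 16 + 8 + 4 + 2 = 830
  00111110000 = 256 + 128 + 64 + 32 + 16 = 496
  830 - 496 = 334, and 00101001110 = 256 + 64 + 8 + 4 + 2 = 334 ✓



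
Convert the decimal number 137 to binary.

Using repeated division by 2:
137 ÷ 2 = 68 remainder 1
68 ÷ 2 = 34 remainder 0
34 ÷ 2 = 17 remainder 0
17 ÷ 2 = 8 remainder 1
8 ÷ 2 = 4 remainder 0
4 ÷ 2 = 2 remainder 0
2 ÷ 2 = 1 remainder 0
1 ÷ 2 = 0 remainder 1
Reading remainders bottom to top: 10001001



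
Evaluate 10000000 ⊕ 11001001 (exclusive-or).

XOR: 1 when bits differ
  10000000
^ 11001001
----------
  01001001
Decimal: 128 ^ 201 = 73



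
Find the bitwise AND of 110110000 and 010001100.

AND: 1 only when both bits are 1
  110110000
& 010001100
-----------
  010000000
Decimal: 432 & 140 = 128



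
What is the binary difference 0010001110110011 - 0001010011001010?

Method 1 - Direct subtraction (column by column from the right: bit − bit − borrow-in; if negative, add 2 and borrow 1 from the next column):
borrow: 0011100110010000
        0010001110110011
-       0001010011001010
------------------------
        0000111011101001

Method 2 - Add two's complement:
Two's complement of 0001010011001010: invert → 1110101100110101, add 1 → 1110101100110110
  0010001110110011
+ 1110101100110110
------------------
 10000111011101001  (end carry out of the top bit = 1)
Discarding the end carry: 0000111011101001
Decimal check:
  0010001110110011 = 8192 + 512 + 256 + 128 + 32 + 16 + 2 + 1 = 9139
  0001010011001010 = 4096 + 1024 + 128 + 64 + 8 + 2 = 5322
  9139 - 5322 = 3817, and 0000111011101001 = 2048 + 1024 + 512 + 128 + 64 + 32 + 8 + 1 = 3817 ✓



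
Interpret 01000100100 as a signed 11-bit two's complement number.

Binary: 01000100100
Sign bit: 0 (non-negative)
Read directly as an unsigned value:
01000100100 = 512 + 32 + 4 = 548
Value: 548



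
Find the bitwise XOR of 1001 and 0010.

XOR: 1 when bits differ
  1001
^ 0010
------
  1011
Decimal: 9 ^ 2 = 11



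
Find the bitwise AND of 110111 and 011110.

AND: 1 only when both bits are 1
  110111
& 011110
--------
  010110
Decimal: 55 & 30 = 22



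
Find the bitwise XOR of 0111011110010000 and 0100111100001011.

XOR: 1 when bits differ
  0111011110010000
^ 0100111100001011
------------------
  0011100010011011
Decimal: 30608 ^ 20235 = 14491



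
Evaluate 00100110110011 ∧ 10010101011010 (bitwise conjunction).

AND: 1 only when both bits are 1
  00100110110011
& 10010101011010
----------------
  00000100010010
Decimal: 2483 & 9562 = 274



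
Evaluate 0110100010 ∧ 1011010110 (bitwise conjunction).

AND: 1 only when both bits are 1
  0110100010
& 1011010110
------------
  0010000010
Decimal: 418 & 726 = 130



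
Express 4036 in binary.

Using repeated division by 2:
4036 ÷ 2 = 2018 remainder 0
2018 ÷ 2 = 1009 remainder 0
1009 ÷ 2 = 504 remainder 1
504 ÷ 2 = 252 remainder 0
252 ÷ 2 = 126 remainder 0
126 ÷ 2 = 63 remainder 0
63 ÷ 2 = 31 remainder 1
31 ÷ 2 = 15 remainder 1
15 ÷ 2 = 7 remainder 1
7 ÷ 2 = 3 remainder 1
3 ÷ 2 = 1 remainder 1
1 ÷ 2 = 0 remainder 1
Reading remainders bottom to top: 111111000100



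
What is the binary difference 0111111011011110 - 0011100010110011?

Method 1 - Direct subtraction (column by column from the right: bit − bit − borrow-in; if negative, add 2 and borrow 1 from the next column):
borrow: 0000000001000110
        0111111011011110
-       0011100010110011
------------------------
        0100011000101011

Method 2 - Add two's complement:
Two's complement of 0011100010110011: invert → 1100011101001100, add 1 → 1100011101001101
  0111111011011110
+ 1100011101001101
------------------
 10100011000101011  (end carry out of the top bit = 1)
Discarding the end carry: 0100011000101011
Decimal check:
  0111111011011110 = 16384 + 8192 + 4096 + 2048 + 1024 + 512 + 128 + 64 + 16 + 8 + 4 + 2 = 32478
  0011100010110011 = 8192 + 4096 + 2048 + 128 + 32 + 16 + 2 + 1 = 14515
  32478 - 14515 = 17963, and 0100011000101011 = 16384 + 1024 + 512 + 32 + 8 + 2 + 1 = 17963 ✓



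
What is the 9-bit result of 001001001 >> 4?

Original: 001001001 (decimal 73)
Shift right by 4 positions
Drop the 4 low bits; fill with zeros on the left
Result: 000000100 (decimal 4)
Equivalent: 73 >> 4 = 73 ÷ 2^4 = 4



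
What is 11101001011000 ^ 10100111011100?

XOR: 1 when bits differ
  11101001011000
^ 10100111011100
----------------
  01001110000100
Decimal: 14936 ^ 10716 = 4996



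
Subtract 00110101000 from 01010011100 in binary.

Method 1 - Direct subtraction (column by column from the right: bit − bit − borrow-in; if negative, add 2 and borrow 1 from the next column):
borrow: 01111000000
        01010011100
-       00110101000
-------------------
        00011110100

Method 2 - Add two's complement:
Two's complement of 00110101000: invert → 11001010111, add 1 → 11001011000
  01010011100
+ 11001011000
-------------
 100011110100  (end carry out of the top bit = 1)
Discarding the end carry: 00011110100
Decimal check:
  01010011100 = 512 + 128 + 16 + 8 + 4 = 668
  00110101000 = 256 + 128 + 32 + 8 = 424
  668 - 424 = 244, and 00011110100 = 128 + 64 + 32 + 16 + 4 = 244 ✓



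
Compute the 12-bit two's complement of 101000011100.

Original (sign bit 1, negative): 101000011100
Step 1 - Invert all bits: 010111100011
Step 2 - Add 1: 010111100100
Verification: 101000011100 + 010111100100 = 1000000000000; discarding the end carry (carry out of the top bit) leaves the 12-bit value 000000000000, as required for x + (-x)



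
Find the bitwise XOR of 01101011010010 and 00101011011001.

XOR: 1 when bits differ
  01101011010010
^ 00101011011001
----------------
  01000000001011
Decimal: 6866 ^ 2777 = 4107



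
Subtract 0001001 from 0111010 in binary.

Method 1 - Direct subtraction (column by column from the right: bit − bit − borrow-in; if negative, add 2 and borrow 1 from the next column):
borrow: 0000010
        0111010
-       0001001
---------------
        0110001

Method 2 - Add two's complement:
Two's complement of 0001001: invert → 1110110, add 1 → 1110111
  0111010
+ 1110111
---------
 10110001  (end carry out of the top bit = 1)
Discarding the end carry: 0110001
Decimal check:
  0111010 = 32 + 16 + 8 + 2 = 58
  0001001 = 8 + 1 = 9
  58 - 9 = 49, and 0110001 = 32 + 16 + 1 = 49 ✓



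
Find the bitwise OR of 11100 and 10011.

OR: 1 when either bit is 1
  11100
| 10011
-------
  11111
Decimal: 28 | 19 = 31



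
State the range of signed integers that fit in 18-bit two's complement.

For 18-bit two's complement:
Minimum: -2^17 = -131072
Maximum: 2^17 - 1 = 131071



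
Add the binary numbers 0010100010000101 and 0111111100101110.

Add column by column from the right: bit + bit + carry-in; write the sum mod 2, carry 1 when the sum is 2 or 3.
carry:  1111000000011000
        0010100010000101
+       0111111100101110
------------------------
       01010011110110011
(the carry out of the leftmost column, 0, becomes the leading bit)
Decimal check:
  0010100010000101 = 8192 + 2048 + 128 + 4 + 1 = 10373
  0111111100101110 = 16384 + 8192 + 4096 + 2048 + 1024 + 512 + 256 + 32 + 8 + 4 + 2 = 32558
  10373 + 32558 = 42931, and 01010011110110011 = 32768 + 8192 + 1024 + 512 + 256 + 128 + 32 + 16 + 2 + 1 = 42931 ✓



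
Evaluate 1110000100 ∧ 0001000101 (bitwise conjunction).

AND: 1 only when both bits are 1
  1110000100
& 0001000101
------------
  0000000100
Decimal: 900 & 69 = 4



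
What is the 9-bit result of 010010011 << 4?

Original: 010010011 (decimal 147)
Shift left by 4 positions
Append 4 zeros on the right and drop the 4 high bits that overflow the 9-bit width
Result: 100110000 (decimal 304)
Equivalent: 147 << 4 = 147 × 2^4 = 2352, truncated to 9 bits = 304



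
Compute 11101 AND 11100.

AND: 1 only when both bits are 1
  11101
& 11100
-------
  11100
Decimal: 29 & 28 = 28



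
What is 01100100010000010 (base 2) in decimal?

Sum of powers of 2 for each 1-bit:
2^1 + 2^7 + 2^11 + 2^14 + 2^15
= 2 + 128 + 2048 + 16384 + 32768
= 51330



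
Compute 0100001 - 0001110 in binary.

Method 1 - Direct subtraction (column by column from the right: bit − bit − borrow-in; if negative, add 2 and borrow 1 from the next column):
borrow: 0111100
        0100001
-       0001110
---------------
        0010011

Method 2 - Add two's complement:
Two's complement of 0001110: invert → 1110001, add 1 → 1110010
  0100001
+ 1110010
---------
 10010011  (end carry out of the top bit = 1)
Discarding the end carry: 0010011
Decimal check:
  0100001 = 32 + 1 = 33
  0001110 = 8 + 4 + 2 = 14
  33 - 14 = 19, and 0010011 = 16 + 2 + 1 = 19 ✓



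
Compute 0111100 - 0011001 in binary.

Method 1 - Direct subtraction (column by column from the right: bit − bit − borrow-in; if negative, add 2 and borrow 1 from the next column):
borrow: 0000110
        0111100
-       0011001
---------------
        0100011

Method 2 - Add two's complement:
Two's complement of 0011001: invert → 1100110, add 1 → 1100111
  0111100
+ 1100111
---------
 10100011  (end carry out of the top bit = 1)
Discarding the end carry: 0100011
Decimal check:
  0111100 = 32 + 16 + 8 + 4 = 60
  0011001 = 16 + 8 + 1 = 25
  60 - 25 = 35, and 0100011 = 32 + 2 + 1 = 35 ✓



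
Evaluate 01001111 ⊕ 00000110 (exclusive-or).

XOR: 1 when bits differ
  01001111
^ 00000110
----------
  01001001
Decimal: 79 ^ 6 = 73



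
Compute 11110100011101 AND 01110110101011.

AND: 1 only when both bits are 1
  11110100011101
& 01110110101011
----------------
  01110100001001
Decimal: 15645 & 7595 = 7433



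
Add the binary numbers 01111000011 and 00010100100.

Add column by column from the right: bit + bit + carry-in; write the sum mod 2, carry 1 when the sum is 2 or 3.
carry:  11100000000
        01111000011
+       00010100100
-------------------
       010001100111
(the carry out of the leftmost column, 0, becomes the leading bit)
Decimal check:
  01111000011 = 512 + 256 + 128 + 64 + 2 + 1 = 963
  00010100100 = 128 + 32 + 4 = 164
  963 + 164 = 1127, and 010001100111 = 1024 + 64 + 32 + 4 + 2 + 1 = 1127 ✓



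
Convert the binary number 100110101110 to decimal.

Sum of powers of 2 for each 1-bit:
2^1 + 2^2 + 2^3 + 2^5 + 2^7 + 2^8 + 2^11
= 2 + 4 + 8 + 32 + 128 + 256 + 2048
= 2478



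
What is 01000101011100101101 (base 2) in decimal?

Sum of powers of 2 for each 1-bit:
2^0 + 2^2 + 2^3 + 2^5 + 2^8 + 2^9 + 2^10 + 2^12 + 2^14 + 2^18
= 1 + 4 + 8 + 32 + 256 + 512 + 1024 + 4096 + 16384 + 262144
= 284461



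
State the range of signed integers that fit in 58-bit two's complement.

For 58-bit two's complement:
Minimum: -2^57 = -144115188075855872
Maximum: 2^57 - 1 = 144115188075855871



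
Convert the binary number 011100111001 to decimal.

Sum of powers of 2 for each 1-bit:
2^0 + 2^3 + 2^4 + 2^5 + 2^8 + 2^9 + 2^10
= 1 + 8 + 16 + 32 + 256 + 512 + 1024
= 1849



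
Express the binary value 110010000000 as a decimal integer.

Sum of powers of 2 for each 1-bit:
2^7 + 2^10 + 2^11
= 128 + 1024 + 2048
= 3200



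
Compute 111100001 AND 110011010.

AND: 1 only when both bits are 1
  111100001
& 110011010
-----------
  110000000
Decimal: 481 & 410 = 384



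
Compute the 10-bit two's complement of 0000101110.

Original: 0000101110
Step 1 - Invert all bits: 1111010001
Step 2 - Add 1: 1111010010
Verification: 0000101110 + 1111010010 = 10000000000; discarding the end carry (carry out of the top bit) leaves the 10-bit value 0000000000, as required for x + (-x)



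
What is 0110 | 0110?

OR: 1 when either bit is 1
  0110
| 0110
------
  0110
Decimal: 6 | 6 = 6



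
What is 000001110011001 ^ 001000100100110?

XOR: 1 when bits differ
  000001110011001
^ 001000100100110
-----------------
  001001010111111
Decimal: 921 ^ 4390 = 4799



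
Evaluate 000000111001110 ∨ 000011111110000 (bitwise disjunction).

OR: 1 when either bit is 1
  000000111001110
| 000011111110000
-----------------
  000011111111110
Decimal: 462 | 2032 = 2046



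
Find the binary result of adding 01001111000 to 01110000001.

Add column by column from the right: bit + bit + carry-in; write the sum mod 2, carry 1 when the sum is 2 or 3.
carry:  10000000000
        01001111000
+       01110000001
-------------------
       010111111001
(the carry out of the leftmost column, 0, becomes the leading bit)
Decimal check:
  01001111000 = 512 + 64 + 32 + 16 + 8 = 632
  01110000001 = 512 + 256 + 128 + 1 = 897
  632 + 897 = 1529, and 010111111001 = 1024 + 256 + 128 + 64 + 32 + 16 + 8 + 1 = 1529 ✓



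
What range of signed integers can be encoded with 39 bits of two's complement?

For 39-bit two's complement:
Minimum: -2^38 = -274877906944
Maximum: 2^38 - 1 = 274877906943



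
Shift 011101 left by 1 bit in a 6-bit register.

Original: 011101 (decimal 29)
Shift left by 1 position
Append 1 zero on the right
Result: 111010 (decimal 58)
Equivalent: 29 << 1 = 29 × 2^1 = 58



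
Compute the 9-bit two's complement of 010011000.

Original: 010011000
Step 1 - Invert all bits: 101100111
Step 2 - Add 1: 101101000
Verification: 010011000 + 101101000 = 1000000000; discarding the end carry (carry out of the top bit) leaves the 9-bit value 000000000, as required for x + (-x)



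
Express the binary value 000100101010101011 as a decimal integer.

Sum of powers of 2 for each 1-bit:
2^0 + 2^1 + 2^3 + 2^5 + 2^7 + 2^9 + 2^11 + 2^14
= 1 + 2 + 8 + 32 + 128 + 512 + 2048 + 16384
= 19115



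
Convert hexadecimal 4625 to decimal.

Expand by place value (powers of 16):
4625 = 4 × 16^3 + 6 × 16^2 + 2 × 16^1 + 5 × 16^0
= 4 × 4096 + 6 × 256 + 2 × 16 + 5 × 1
= 16384 + 1536 + 32 + 5
= 17957



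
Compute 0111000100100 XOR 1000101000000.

XOR: 1 when bits differ
  0111000100100
^ 1000101000000
---------------
  1111101100100
Decimal: 3620 ^ 4416 = 8036



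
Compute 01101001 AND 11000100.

AND: 1 only when both bits are 1
  01101001
& 11000100
----------
  01000000
Decimal: 105 & 196 = 64



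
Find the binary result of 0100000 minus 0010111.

Method 1 - Direct subtraction (column by column from the right: bit − bit − borrow-in; if negative, add 2 and borrow 1 from the next column):
borrow: 0111110
        0100000
-       0010111
---------------
        0001001

Method 2 - Add two's complement:
Two's complement of 0010111: invert → 1101000, add 1 → 1101001
  0100000
+ 1101001
---------
 10001001  (end carry out of the top bit = 1)
Discarding the end carry: 0001001
Decimal check:
  0100000 = 32
  0010111 = 16 + 4 + 2 + 1 = 23
  32 - 23 = 9, and 0001001 = 8 + 1 = 9 ✓



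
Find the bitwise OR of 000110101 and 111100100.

OR: 1 when either bit is 1
  000110101
| 111100100
-----------
  111110101
Decimal: 53 | 484 = 501



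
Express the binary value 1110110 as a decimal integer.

Sum of powers of 2 for each 1-bit:
2^1 + 2^2 + 2^4 + 2^5 + 2^6
= 2 + 4 + 16 + 32 + 64
= 118



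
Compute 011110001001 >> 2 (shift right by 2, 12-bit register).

Original: 011110001001 (decimal 1929)
Shift right by 2 positions
Drop the 2 low bits; fill with zeros on the left
Result: 000111100010 (decimal 482)
Equivalent: 1929 >> 2 = 1929 ÷ 2^2 = 482



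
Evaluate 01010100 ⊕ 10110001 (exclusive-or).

XOR: 1 when bits differ
  01010100
^ 10110001
----------
  11100101
Decimal: 84 ^ 177 = 229



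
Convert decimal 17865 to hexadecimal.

Using repeated division by 16 (digits 10–15 are A–F):
17865 ÷ 16 = 1116 remainder 9
1116 ÷ 16 = 69 remainder 12 (C)
69 ÷ 16 = 4 remainder 5
4 ÷ 16 = 0 remainder 4
Reading remainders bottom to top: 45C9



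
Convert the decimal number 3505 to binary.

Using repeated division by 2:
3505 ÷ 2 = 1752 remainder 1
1752 ÷ 2 = 876 remainder 0
876 ÷ 2 = 438 remainder 0
438 ÷ 2 = 219 remainder 0
219 ÷ 2 = 109 remainder 1
109 ÷ 2 = 54 remainder 1
54 ÷ 2 = 27 remainder 0
27 ÷ 2 = 13 remainder 1
13 ÷ 2 = 6 remainder 1
6 ÷ 2 = 3 remainder 0
3 ÷ 2 = 1 remainder 1
1 ÷ 2 = 0 remainder 1
Reading remainders bottom to top: 110110110001



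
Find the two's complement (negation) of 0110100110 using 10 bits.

Original: 0110100110
Step 1 - Invert all bits: 1001011001
Step 2 - Add 1: 1001011010
Verification: 0110100110 + 1001011010 = 10000000000; discarding the end carry (carry out of the top bit) leaves the 10-bit value 0000000000, as required for x + (-x)



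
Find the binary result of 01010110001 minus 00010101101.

Method 1 - Direct subtraction (column by column from the right: bit − bit − borrow-in; if negative, add 2 and borrow 1 from the next column):
borrow: 00000011000
        01010110001
-       00010101101
-------------------
        01000000100

Method 2 - Add two's complement:
Two's complement of 00010101101: invert → 11101010010, add 1 → 11101010011
  01010110001
+ 11101010011
-------------
 101000000100  (end carry out of the top bit = 1)
Discarding the end carry: 01000000100
Decimal check:
  01010110001 = 512 + 128 + 32 + 16 + 1 = 689
  00010101101 = 128 + 32 + 8 + 4 + 1 = 173
  689 - 173 = 516, and 01000000100 = 512 + 4 = 516 ✓



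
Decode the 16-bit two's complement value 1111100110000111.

Binary: 1111100110000111
Sign bit: 1 (negative)
Invert: 0000011001111000
Add 1:  0000011001111001
Magnitude: 0000011001111001 = 1024 + 512 + 64 + 32 + 16 + 8 + 1 = 1657
Value: -1657



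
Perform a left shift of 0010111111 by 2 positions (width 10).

Original: 0010111111 (decimal 191)
Shift left by 2 positions
Append 2 zeros on the right
Result: 1011111100 (decimal 764)
Equivalent: 191 << 2 = 191 × 2^2 = 764



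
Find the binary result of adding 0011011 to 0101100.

Add column by column from the right: bit + bit + carry-in; write the sum mod 2, carry 1 when the sum is 2 or 3.
carry:  1110000
        0011011
+       0101100
---------------
       01000111
(the carry out of the leftmost column, 0, becomes the leading bit)
Decimal check:
  0011011 = 16 + 8 + 2 + 1 = 27
  0101100 = 32 + 8 + 4 = 44
  27 + 44 = 71, and 01000111 = 64 + 4 + 2 + 1 = 71 ✓



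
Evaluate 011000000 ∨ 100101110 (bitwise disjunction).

OR: 1 when either bit is 1
  011000000
| 100101110
-----------
  111101110
Decimal: 192 | 302 = 494



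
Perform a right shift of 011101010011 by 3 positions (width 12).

Original: 011101010011 (decimal 1875)
Shift right by 3 positions
Drop the 3 low bits; fill with zeros on the left
Result: 000011101010 (decimal 234)
Equivalent: 1875 >> 3 = 1875 ÷ 2^3 = 234



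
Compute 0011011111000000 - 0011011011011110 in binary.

Method 1 - Direct subtraction (column by column from the right: bit − bit − borrow-in; if negative, add 2 and borrow 1 from the next column):
borrow: 0000000111111100
        0011011111000000
-       0011011011011110
------------------------
        0000000011100010

Method 2 - Add two's complement:
Two's complement of 0011011011011110: invert → 1100100100100001, add 1 → 1100100100100010
  0011011111000000
+ 1100100100100010
------------------
 10000000011100010  (end carry out of the top bit = 1)
Discarding the end carry: 0000000011100010
Decimal check:
  0011011111000000 = 8192 + 4096 + 1024 + 512 + 256 + 128 + 64 = 14272
  0011011011011110 = 8192 + 4096 + 1024 + 512 + 128 + 64 + 16 + 8 + 4 + 2 = 14046
  14272 - 14046 = 226, and 0000000011100010 = 128 + 64 + 32 + 2 = 226 ✓



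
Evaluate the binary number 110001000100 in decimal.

Sum of powers of 2 for each 1-bit:
2^2 + 2^6 + 2^10 + 2^11
= 4 + 64 + 1024 + 2048
= 3140



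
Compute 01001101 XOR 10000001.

XOR: 1 when bits differ
  01001101
^ 10000001
----------
  11001100
Decimal: 77 ^ 129 = 204



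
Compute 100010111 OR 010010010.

OR: 1 when either bit is 1
  100010111
| 010010010
-----------
  110010111
Decimal: 279 | 146 = 407



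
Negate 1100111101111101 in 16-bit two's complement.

Original (sign bit 1, negative): 1100111101111101
Step 1 - Invert all bits: 0011000010000010
Step 2 - Add 1: 0011000010000011
Verification: 1100111101111101 + 0011000010000011 = 10000000000000000; discarding the end carry (carry out of the top bit) leaves the 16-bit value 0000000000000000, as required for x + (-x)



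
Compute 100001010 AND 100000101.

AND: 1 only when both bits are 1
  100001010
& 100000101
-----------
  100000000
Decimal: 266 & 261 = 256



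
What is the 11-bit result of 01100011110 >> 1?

Original: 01100011110 (decimal 798)
Shift right by 1 position
Drop the 1 low bit; fill with zero on the left
Result: 00110001111 (decimal 399)
Equivalent: 798 >> 1 = 798 ÷ 2^1 = 399



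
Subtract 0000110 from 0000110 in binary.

Method 1 - Direct subtraction (column by column from the right: bit − bit − borrow-in; if negative, add 2 and borrow 1 from the next column):
borrow: 0000000
        0000110
-       0000110
---------------
        0000000

Method 2 - Add two's complement:
Two's complement of 0000110: invert → 1111001, add 1 → 1111010
  0000110
+ 1111010
---------
 10000000  (end carry out of the top bit = 1)
Discarding the end carry: 0000000
Decimal check:
  0000110 = 4 + 2 = 6
  0000110 = 4 + 2 = 6
  6 - 6 = 0, and 0000000 = 0 ✓



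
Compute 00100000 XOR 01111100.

XOR: 1 when bits differ
  00100000
^ 01111100
----------
  01011100
Decimal: 32 ^ 124 = 92



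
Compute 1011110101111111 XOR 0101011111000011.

XOR: 1 when bits differ
  1011110101111111
^ 0101011111000011
------------------
  1110101010111100
Decimal: 48511 ^ 22467 = 60092



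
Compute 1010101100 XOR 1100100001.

XOR: 1 when bits differ
  1010101100
^ 1100100001
------------
  0110001101
Decimal: 684 ^ 801 = 397



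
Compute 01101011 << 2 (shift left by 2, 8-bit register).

Original: 01101011 (decimal 107)
Shift left by 2 positions
Append 2 zeros on the right and drop the 2 high bits that overflow the 8-bit width
Result: 10101100 (decimal 172)
Equivalent: 107 << 2 = 107 × 2^2 = 428, truncated to 8 bits = 172



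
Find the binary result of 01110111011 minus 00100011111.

Method 1 - Direct subtraction (column by column from the right: bit − bit − borrow-in; if negative, add 2 and borrow 1 from the next column):
borrow: 00000111000
        01110111011
-       00100011111
-------------------
        01010011100

Method 2 - Add two's complement:
Two's complement of 00100011111: invert → 11011100000, add 1 → 11011100001
  01110111011
+ 11011100001
-------------
 101010011100  (end carry out of the top bit = 1)
Discarding the end carry: 01010011100
Decimal check:
  01110111011 = 512 + 256 + 128 + 32 + 16 + 8 + 2 + 1 = 955
  00100011111 = 256 + 16 + 8 + 4 + 2 + 1 = 287
  955 - 287 = 668, and 01010011100 = 512 + 128 + 16 + 8 + 4 = 668 ✓



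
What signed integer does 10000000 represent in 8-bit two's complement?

Binary: 10000000
Sign bit: 1 (negative)
Invert: 01111111
Add 1:  10000000
Magnitude: 10000000 = 128
Value: -128



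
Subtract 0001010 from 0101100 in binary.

Method 1 - Direct subtraction (column by column from the right: bit − bit − borrow-in; if negative, add 2 and borrow 1 from the next column):
borrow: 0000100
        0101100
-       0001010
---------------
        0100010

Method 2 - Add two's complement:
Two's complement of 0001010: invert → 1110101, add 1 → 1110110
  0101100
+ 1110110
---------
 10100010  (end carry out of the top bit = 1)
Discarding the end carry: 0100010
Decimal check:
  0101100 = 32 + 8 + 4 = 44
  0001010 = 8 + 2 = 10
  44 - 10 = 34, and 0100010 = 32 + 2 = 34 ✓



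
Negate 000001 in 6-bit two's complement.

Original: 000001
Step 1 - Invert all bits: 111110
Step 2 - Add 1: 111111
Verification: 000001 + 111111 = 1000000; discarding the end carry (carry out of the top bit) leaves the 6-bit value 000000, as required for x + (-x)



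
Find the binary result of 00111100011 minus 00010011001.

Method 1 - Direct subtraction (column by column from the right: bit − bit − borrow-in; if negative, add 2 and borrow 1 from the next column):
borrow: 00000110000
        00111100011
-       00010011001
-------------------
        00101001010

Method 2 - Add two's complement:
Two's complement of 00010011001: invert → 11101100110, add 1 → 11101100111
  00111100011
+ 11101100111
-------------
 100101001010  (end carry out of the top bit = 1)
Discarding the end carry: 00101001010
Decimal check:
  00111100011 = 256 + 128 + 64 + 32 + 2 + 1 = 483
  00010011001 = 128 + 16 + 8 + 1 = 153
  483 - 153 = 330, and 00101001010 = 256 + 64 + 8 + 2 = 330 ✓



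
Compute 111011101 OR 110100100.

OR: 1 when either bit is 1
  111011101
| 110100100
-----------
  111111101
Decimal: 477 | 420 = 509



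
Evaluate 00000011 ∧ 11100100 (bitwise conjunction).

AND: 1 only when both bits are 1
  00000011
& 11100100
----------
  00000000
Decimal: 3 & 228 = 0



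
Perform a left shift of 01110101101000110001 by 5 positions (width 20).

Original: 01110101101000110001 (decimal 481841)
Shift left by 5 positions
Append 5 zeros on the right and drop the 5 high bits that overflow the 20-bit width
Result: 10110100011000100000 (decimal 738848)
Equivalent: 481841 << 5 = 481841 × 2^5 = 15418912, truncated to 20 bits = 738848



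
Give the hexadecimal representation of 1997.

Using repeated division by 16 (digits 10–15 are A–F):
1997 ÷ 16 = 124 remainder 13 (D)
124 ÷ 16 = 7 remainder 12 (C)
7 ÷ 16 = 0 remainder 7
Reading remainders bottom to top: 7CD



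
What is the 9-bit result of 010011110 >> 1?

Original: 010011110 (decimal 158)
Shift right by 1 position
Drop the 1 low bit; fill with zero on the left
Result: 001001111 (decimal 79)
Equivalent: 158 >> 1 = 158 ÷ 2^1 = 79



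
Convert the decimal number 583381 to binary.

Using repeated division by 2:
583381 ÷ 2 = 291690 remainder 1
291690 ÷ 2 = 145845 remainder 0
145845 ÷ 2 = 72922 remainder 1
72922 ÷ 2 = 36461 remainder 0
36461 ÷ 2 = 18230 remainder 1
18230 ÷ 2 = 9115 remainder 0
9115 ÷ 2 = 4557 remainder 1
4557 ÷ 2 = 2278 remainder 1
2278 ÷ 2 = 1139 remainder 0
1139 ÷ 2 = 569 remainder 1
569 ÷ 2 = 284 remainder 1
284 ÷ 2 = 142 remainder 0
142 ÷ 2 = 71 remainder 0
71 ÷ 2 = 35 remainder 1
35 ÷ 2 = 17 remainder 1
17 ÷ 2 = 8 remainder 1
8 ÷ 2 = 4 remainder 0
4 ÷ 2 = 2 remainder 0
2 ÷ 2 = 1 remainder 0
1 ÷ 2 = 0 remainder 1
Reading remainders bottom to top: 10001110011011010101



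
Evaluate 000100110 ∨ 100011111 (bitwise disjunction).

OR: 1 when either bit is 1
  000100110
| 100011111
-----------
  100111111
Decimal: 38 | 287 = 319



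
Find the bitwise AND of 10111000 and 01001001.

AND: 1 only when both bits are 1
  10111000
& 01001001
----------
  00001000
Decimal: 184 & 73 = 8



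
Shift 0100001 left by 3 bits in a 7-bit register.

Original: 0100001 (decimal 33)
Shift left by 3 positions
Append 3 zeros on the right and drop the 3 high bits that overflow the 7-bit width
Result: 0001000 (decimal 8)
Equivalent: 33 << 3 = 33 × 2^3 = 264, truncated to 7 bits = 8



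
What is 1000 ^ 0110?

XOR: 1 when bits differ
  1000
^ 0110
------
  1110
Decimal: 8 ^ 6 = 14



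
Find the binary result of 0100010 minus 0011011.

Method 1 - Direct subtraction (column by column from the right: bit − bit − borrow-in; if negative, add 2 and borrow 1 from the next column):
borrow: 0111110
        0100010
-       0011011
---------------
        0000111

Method 2 - Add two's complement:
Two's complement of 0011011: invert → 1100100, add 1 → 1100101
  0100010
+ 1100101
---------
 10000111  (end carry out of the top bit = 1)
Discarding the end carry: 0000111
Decimal check:
  0100010 = 32 + 2 = 34
  0011011 = 16 + 8 + 2 + 1 = 27
  34 - 27 = 7, and 0000111 = 4 + 2 + 1 = 7 ✓



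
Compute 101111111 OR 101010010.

OR: 1 when either bit is 1
  101111111
| 101010010
-----------
  101111111
Decimal: 383 | 338 = 383



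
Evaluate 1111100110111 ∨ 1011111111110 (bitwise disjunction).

OR: 1 when either bit is 1
  1111100110111
| 1011111111110
---------------
  1111111111111
Decimal: 7991 | 6142 = 8191



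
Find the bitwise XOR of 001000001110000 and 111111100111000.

XOR: 1 when bits differ
  001000001110000
^ 111111100111000
-----------------
  110111101001000
Decimal: 4208 ^ 32568 = 28488



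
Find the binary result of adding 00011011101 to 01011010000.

Add column by column from the right: bit + bit + carry-in; write the sum mod 2, carry 1 when the sum is 2 or 3.
carry:  00110100000
        00011011101
+       01011010000
-------------------
       001110101101
(the carry out of the leftmost column, 0, becomes the leading bit)
Decimal check:
  00011011101 = 128 + 64 + 16 + 8 + 4 + 1 = 221
  01011010000 = 512 + 128 + 64 + 16 = 720
  221 + 720 = 941, and 001110101101 = 512 + 256 + 128 + 32 + 8 + 4 + 1 = 941 ✓



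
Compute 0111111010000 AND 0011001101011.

AND: 1 only when both bits are 1
  0111111010000
& 0011001101011
---------------
  0011001000000
Decimal: 4048 & 1643 = 1600



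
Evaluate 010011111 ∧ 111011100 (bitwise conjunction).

AND: 1 only when both bits are 1
  010011111
& 111011100
-----------
  010011100
Decimal: 159 & 476 = 156



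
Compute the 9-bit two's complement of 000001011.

Original: 000001011
Step 1 - Invert all bits: 111110100
Step 2 - Add 1: 111110101
Verification: 000001011 + 111110101 = 1000000000; discarding the end carry (carry out of the top bit) leaves the 9-bit value 000000000, as required for x + (-x)



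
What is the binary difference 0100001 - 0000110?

Method 1 - Direct subtraction (column by column from the right: bit − bit − borrow-in; if negative, add 2 and borrow 1 from the next column):
borrow: 0111100
        0100001
-       0000110
---------------
        0011011

Method 2 - Add two's complement:
Two's complement of 0000110: invert → 1111001, add 1 → 1111010
  0100001
+ 1111010
---------
 10011011  (end carry out of the top bit = 1)
Discarding the end carry: 0011011
Decimal check:
  0100001 = 32 + 1 = 33
  0000110 = 4 + 2 = 6
  33 - 6 = 27, and 0011011 = 16 + 8 + 2 + 1 = 27 ✓



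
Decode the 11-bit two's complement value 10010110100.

Binary: 10010110100
Sign bit: 1 (negative)
Invert: 01101001011
Add 1:  01101001100
Magnitude: 01101001100 = 512 + 256 + 64 + 8 + 4 = 844
Value: -844



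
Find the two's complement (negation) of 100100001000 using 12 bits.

Original (sign bit 1, negative): 100100001000
Step 1 - Invert all bits: 011011110111
Step 2 - Add 1: 011011111000
Verification: 100100001000 + 011011111000 = 1000000000000; discarding the end carry (carry out of the top bit) leaves the 12-bit value 000000000000, as required for x + (-x)



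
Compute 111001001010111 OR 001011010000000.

OR: 1 when either bit is 1
  111001001010111
| 001011010000000
-----------------
  111011011010111
Decimal: 29271 | 5760 = 30423



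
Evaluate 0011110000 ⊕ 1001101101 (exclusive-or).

XOR: 1 when bits differ
  0011110000
^ 1001101101
------------
  1010011101
Decimal: 240 ^ 621 = 669



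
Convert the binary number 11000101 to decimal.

Sum of powers of 2 for each 1-bit:
2^0 + 2^2 + 2^6 + 2^7
= 1 + 4 + 64 + 128
= 197



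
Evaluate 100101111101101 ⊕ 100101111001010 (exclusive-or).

XOR: 1 when bits differ
  100101111101101
^ 100101111001010
-----------------
  000000000100111
Decimal: 19437 ^ 19402 = 39



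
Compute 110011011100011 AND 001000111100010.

AND: 1 only when both bits are 1
  110011011100011
& 001000111100010
-----------------
  000000011100010
Decimal: 26339 & 4578 = 226



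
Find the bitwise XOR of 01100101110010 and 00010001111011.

XOR: 1 when bits differ
  01100101110010
^ 00010001111011
----------------
  01110100001001
Decimal: 6514 ^ 1147 = 7433



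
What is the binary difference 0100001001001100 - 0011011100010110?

Method 1 - Direct subtraction (column by column from the right: bit − bit − borrow-in; if negative, add 2 and borrow 1 from the next column):
borrow: 0111111001101100
        0100001001001100
-       0011011100010110
------------------------
        0000101100110110

Method 2 - Add two's complement:
Two's complement of 0011011100010110: invert → 1100100011101001, add 1 → 1100100011101010
  0100001001001100
+ 1100100011101010
------------------
 10000101100110110  (end carry out of the top bit = 1)
Discarding the end carry: 0000101100110110
Decimal check:
  0100001001001100 = 16384 + 512 + 64 + 8 + 4 = 16972
  0011011100010110 = 8192 + 4096 + 1024 + 512 + 256 + 16 + 4 + 2 = 14102
  16972 - 14102 = 2870, and 0000101100110110 = 2048 + 512 + 256 + 32 + 16 + 4 + 2 = 2870 ✓



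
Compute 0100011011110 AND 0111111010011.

AND: 1 only when both bits are 1
  0100011011110
& 0111111010011
---------------
  0100011010010
Decimal: 2270 & 4051 = 2258



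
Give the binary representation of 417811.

Using repeated division by 2:
417811 ÷ 2 = 208905 remainder 1
208905 ÷ 2 = 104452 remainder 1
104452 ÷ 2 = 52226 remainder 0
52226 ÷ 2 = 26113 remainder 0
26113 ÷ 2 = 13056 remainder 1
13056 ÷ 2 = 6528 remainder 0
6528 ÷ 2 = 3264 remainder 0
3264 ÷ 2 = 1632 remainder 0
1632 ÷ 2 = 816 remainder 0
816 ÷ 2 = 408 remainder 0
408 ÷ 2 = 204 remainder 0
204 ÷ 2 = 102 remainder 0
102 ÷ 2 = 51 remainder 0
51 ÷ 2 = 25 remainder 1
25 ÷ 2 = 12 remainder 1
12 ÷ 2 = 6 remainder 0
6 ÷ 2 = 3 remainder 0
3 ÷ 2 = 1 remainder 1
1 ÷ 2 = 0 remainder 1
Reading remainders bottom to top: 1100110000000010011

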